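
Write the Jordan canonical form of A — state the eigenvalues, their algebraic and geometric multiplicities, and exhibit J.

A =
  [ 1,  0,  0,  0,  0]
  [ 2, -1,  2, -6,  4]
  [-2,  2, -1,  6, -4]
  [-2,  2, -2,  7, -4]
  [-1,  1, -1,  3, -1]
J_2(1) ⊕ J_1(1) ⊕ J_1(1) ⊕ J_1(1)

The characteristic polynomial is
  det(x·I − A) = x^5 - 5*x^4 + 10*x^3 - 10*x^2 + 5*x - 1 = (x - 1)^5

Eigenvalues and multiplicities (the geometric multiplicity of λ is n − rank(A − λI), which equals the number of Jordan blocks for λ):
  λ = 1: algebraic multiplicity = 5, geometric multiplicity = 4

Determining the block sizes for each eigenvalue:
  λ = 1: 4 blocks summing to 5 forces exactly one block of size 2 and the rest size 1 → block sizes [2, 1, 1, 1]

Assembling the blocks gives a Jordan form
J =
  [1, 1, 0, 0, 0]
  [0, 1, 0, 0, 0]
  [0, 0, 1, 0, 0]
  [0, 0, 0, 1, 0]
  [0, 0, 0, 0, 1]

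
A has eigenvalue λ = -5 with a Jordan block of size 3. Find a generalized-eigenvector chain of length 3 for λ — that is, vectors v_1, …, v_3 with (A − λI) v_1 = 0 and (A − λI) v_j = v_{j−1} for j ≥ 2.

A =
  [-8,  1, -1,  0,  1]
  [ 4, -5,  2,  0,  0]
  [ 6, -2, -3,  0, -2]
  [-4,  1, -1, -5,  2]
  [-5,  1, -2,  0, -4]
A Jordan chain for λ = -5 of length 3:
v_1 = (2, 0, -4, 0, 2)ᵀ
v_2 = (-3, 4, 6, -4, -5)ᵀ
v_3 = (1, 0, 0, 0, 0)ᵀ

Let N = A − (-5)·I. We want v_3 with N^3 v_3 = 0 but N^2 v_3 ≠ 0; then v_{j-1} := N · v_j for j = 3, …, 2.

Pick v_3 = (1, 0, 0, 0, 0)ᵀ.
Then v_2 = N · v_3 = (-3, 4, 6, -4, -5)ᵀ.
Then v_1 = N · v_2 = (2, 0, -4, 0, 2)ᵀ.

Sanity check: (A − (-5)·I) v_1 = (0, 0, 0, 0, 0)ᵀ = 0. ✓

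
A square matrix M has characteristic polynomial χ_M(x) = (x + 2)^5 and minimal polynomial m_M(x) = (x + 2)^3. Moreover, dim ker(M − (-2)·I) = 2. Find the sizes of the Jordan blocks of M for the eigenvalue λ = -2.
Block sizes for λ = -2: [3, 2]

Step 1 — from the characteristic polynomial, algebraic multiplicity of λ = -2 is 5. From dim ker(M − (-2)·I) = 2, there are exactly 2 Jordan blocks for λ = -2.
Step 2 — from the minimal polynomial, the factor (x + 2)^3 tells us the largest block for λ = -2 has size 3.
Step 3 — with total size 5, 2 blocks, and largest block 3, the block sizes (in nonincreasing order) are [3, 2].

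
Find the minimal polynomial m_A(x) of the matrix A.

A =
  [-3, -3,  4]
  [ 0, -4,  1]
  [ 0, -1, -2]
x^3 + 9*x^2 + 27*x + 27

The characteristic polynomial is χ_A(x) = (x + 3)^3, so the eigenvalues are known. The minimal polynomial is
  m_A(x) = Π_λ (x − λ)^{k_λ}
where k_λ is the size of the *largest* Jordan block for λ (equivalently, the smallest k with (A − λI)^k v = 0 for every generalised eigenvector v of λ).

  λ = -3: largest Jordan block has size 3, contributing (x + 3)^3

So m_A(x) = (x + 3)^3 = x^3 + 9*x^2 + 27*x + 27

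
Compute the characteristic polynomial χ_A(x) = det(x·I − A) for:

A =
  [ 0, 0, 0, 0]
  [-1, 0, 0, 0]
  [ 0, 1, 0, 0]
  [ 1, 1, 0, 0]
x^4

Expanding det(x·I − A) (e.g. by cofactor expansion or by noting that A is similar to its Jordan form J, which has the same characteristic polynomial as A) gives
  χ_A(x) = x^4
which factors as x^4. The eigenvalues (with algebraic multiplicities) are λ = 0 with multiplicity 4.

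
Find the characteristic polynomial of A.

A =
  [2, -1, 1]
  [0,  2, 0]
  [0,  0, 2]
x^3 - 6*x^2 + 12*x - 8

Expanding det(x·I − A) (e.g. by cofactor expansion or by noting that A is similar to its Jordan form J, which has the same characteristic polynomial as A) gives
  χ_A(x) = x^3 - 6*x^2 + 12*x - 8
which factors as (x - 2)^3. The eigenvalues (with algebraic multiplicities) are λ = 2 with multiplicity 3.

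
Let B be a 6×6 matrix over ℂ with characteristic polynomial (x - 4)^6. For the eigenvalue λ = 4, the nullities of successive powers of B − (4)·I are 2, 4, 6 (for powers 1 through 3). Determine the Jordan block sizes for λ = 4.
Block sizes for λ = 4: [3, 3]

From the dimensions of kernels of powers, the number of Jordan blocks of size at least j is d_j − d_{j−1} where d_j = dim ker(N^j) (with d_0 = 0). Computing the differences gives [2, 2, 2].
The number of blocks of size exactly k is (#blocks of size ≥ k) − (#blocks of size ≥ k + 1), so the partition is: 2 block(s) of size 3.
In nonincreasing order the block sizes are [3, 3].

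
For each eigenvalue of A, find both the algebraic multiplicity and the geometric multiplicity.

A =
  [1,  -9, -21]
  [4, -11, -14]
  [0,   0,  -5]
λ = -5: alg = 3, geom = 2

Step 1 — factor the characteristic polynomial to read off the algebraic multiplicities:
  χ_A(x) = (x + 5)^3

Step 2 — compute geometric multiplicities via the rank-nullity identity g(λ) = n − rank(A − λI):
  rank(A − (-5)·I) = 1, so dim ker(A − (-5)·I) = n − 1 = 2

Summary:
  λ = -5: algebraic multiplicity = 3, geometric multiplicity = 2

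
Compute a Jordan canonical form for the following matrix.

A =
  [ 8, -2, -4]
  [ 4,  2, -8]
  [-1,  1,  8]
J_2(6) ⊕ J_1(6)

The characteristic polynomial is
  det(x·I − A) = x^3 - 18*x^2 + 108*x - 216 = (x - 6)^3

Eigenvalues and multiplicities (the geometric multiplicity of λ is n − rank(A − λI), which equals the number of Jordan blocks for λ):
  λ = 6: algebraic multiplicity = 3, geometric multiplicity = 2

Determining the block sizes for each eigenvalue:
  λ = 6: 2 blocks summing to 3 forces exactly one block of size 2 and the rest size 1 → block sizes [2, 1]

Assembling the blocks gives a Jordan form
J =
  [6, 1, 0]
  [0, 6, 0]
  [0, 0, 6]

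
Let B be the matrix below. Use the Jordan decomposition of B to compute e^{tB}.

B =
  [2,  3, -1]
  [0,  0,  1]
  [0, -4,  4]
e^{tB} =
  [exp(2*t), -t^2*exp(2*t) + 3*t*exp(2*t), t^2*exp(2*t)/2 - t*exp(2*t)]
  [0, -2*t*exp(2*t) + exp(2*t), t*exp(2*t)]
  [0, -4*t*exp(2*t), 2*t*exp(2*t) + exp(2*t)]

Strategy: write B = P · J · P⁻¹ where J is a Jordan canonical form, so e^{tB} = P · e^{tJ} · P⁻¹, and e^{tJ} can be computed block-by-block.

B has Jordan form
J =
  [2, 1, 0]
  [0, 2, 1]
  [0, 0, 2]
(up to reordering of blocks).

Per-block formulas:
  For a 3×3 Jordan block J_3(2): exp(t · J_3(2)) = e^(2t)·(I + t·N + (t^2/2)·N^2), where N is the 3×3 nilpotent shift.

After assembling e^{tJ} and conjugating by P, we get:

e^{tB} =
  [exp(2*t), -t^2*exp(2*t) + 3*t*exp(2*t), t^2*exp(2*t)/2 - t*exp(2*t)]
  [0, -2*t*exp(2*t) + exp(2*t), t*exp(2*t)]
  [0, -4*t*exp(2*t), 2*t*exp(2*t) + exp(2*t)]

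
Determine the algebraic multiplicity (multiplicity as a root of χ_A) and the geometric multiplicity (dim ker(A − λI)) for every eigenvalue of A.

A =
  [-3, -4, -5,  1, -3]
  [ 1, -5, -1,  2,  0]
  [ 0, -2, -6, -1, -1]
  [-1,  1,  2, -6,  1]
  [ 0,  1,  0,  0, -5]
λ = -5: alg = 5, geom = 2

Step 1 — factor the characteristic polynomial to read off the algebraic multiplicities:
  χ_A(x) = (x + 5)^5

Step 2 — compute geometric multiplicities via the rank-nullity identity g(λ) = n − rank(A − λI):
  rank(A − (-5)·I) = 3, so dim ker(A − (-5)·I) = n − 3 = 2

Summary:
  λ = -5: algebraic multiplicity = 5, geometric multiplicity = 2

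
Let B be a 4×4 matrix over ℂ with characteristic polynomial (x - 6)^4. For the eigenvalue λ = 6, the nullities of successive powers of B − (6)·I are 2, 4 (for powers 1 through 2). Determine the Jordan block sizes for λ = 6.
Block sizes for λ = 6: [2, 2]

From the dimensions of kernels of powers, the number of Jordan blocks of size at least j is d_j − d_{j−1} where d_j = dim ker(N^j) (with d_0 = 0). Computing the differences gives [2, 2].
The number of blocks of size exactly k is (#blocks of size ≥ k) − (#blocks of size ≥ k + 1), so the partition is: 2 block(s) of size 2.
In nonincreasing order the block sizes are [2, 2].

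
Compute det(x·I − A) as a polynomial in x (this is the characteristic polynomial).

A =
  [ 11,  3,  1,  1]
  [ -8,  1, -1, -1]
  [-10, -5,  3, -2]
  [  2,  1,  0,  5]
x^4 - 20*x^3 + 150*x^2 - 500*x + 625

Expanding det(x·I − A) (e.g. by cofactor expansion or by noting that A is similar to its Jordan form J, which has the same characteristic polynomial as A) gives
  χ_A(x) = x^4 - 20*x^3 + 150*x^2 - 500*x + 625
which factors as (x - 5)^4. The eigenvalues (with algebraic multiplicities) are λ = 5 with multiplicity 4.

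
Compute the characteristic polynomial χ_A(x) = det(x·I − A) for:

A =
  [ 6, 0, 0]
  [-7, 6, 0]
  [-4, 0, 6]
x^3 - 18*x^2 + 108*x - 216

Expanding det(x·I − A) (e.g. by cofactor expansion or by noting that A is similar to its Jordan form J, which has the same characteristic polynomial as A) gives
  χ_A(x) = x^3 - 18*x^2 + 108*x - 216
which factors as (x - 6)^3. The eigenvalues (with algebraic multiplicities) are λ = 6 with multiplicity 3.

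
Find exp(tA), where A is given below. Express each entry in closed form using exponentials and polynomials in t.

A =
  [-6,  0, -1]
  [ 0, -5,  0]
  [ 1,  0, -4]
e^{tA} =
  [-t*exp(-5*t) + exp(-5*t), 0, -t*exp(-5*t)]
  [0, exp(-5*t), 0]
  [t*exp(-5*t), 0, t*exp(-5*t) + exp(-5*t)]

Strategy: write A = P · J · P⁻¹ where J is a Jordan canonical form, so e^{tA} = P · e^{tJ} · P⁻¹, and e^{tJ} can be computed block-by-block.

A has Jordan form
J =
  [-5,  1,  0]
  [ 0, -5,  0]
  [ 0,  0, -5]
(up to reordering of blocks).

Per-block formulas:
  For a 2×2 Jordan block J_2(-5): exp(t · J_2(-5)) = e^(-5t)·(I + t·N), where N is the 2×2 nilpotent shift.
  For a 1×1 block at λ = -5: exp(t · [-5]) = [e^(-5t)].

After assembling e^{tJ} and conjugating by P, we get:

e^{tA} =
  [-t*exp(-5*t) + exp(-5*t), 0, -t*exp(-5*t)]
  [0, exp(-5*t), 0]
  [t*exp(-5*t), 0, t*exp(-5*t) + exp(-5*t)]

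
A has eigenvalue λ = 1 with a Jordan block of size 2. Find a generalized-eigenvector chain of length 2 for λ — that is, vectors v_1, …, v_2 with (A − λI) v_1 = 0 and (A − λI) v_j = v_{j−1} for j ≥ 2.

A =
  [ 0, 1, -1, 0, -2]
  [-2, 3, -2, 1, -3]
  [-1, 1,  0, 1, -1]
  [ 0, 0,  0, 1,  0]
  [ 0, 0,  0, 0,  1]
A Jordan chain for λ = 1 of length 2:
v_1 = (-1, -2, -1, 0, 0)ᵀ
v_2 = (1, 0, 0, 0, 0)ᵀ

Let N = A − (1)·I. We want v_2 with N^2 v_2 = 0 but N^1 v_2 ≠ 0; then v_{j-1} := N · v_j for j = 2, …, 2.

Pick v_2 = (1, 0, 0, 0, 0)ᵀ.
Then v_1 = N · v_2 = (-1, -2, -1, 0, 0)ᵀ.

Sanity check: (A − (1)·I) v_1 = (0, 0, 0, 0, 0)ᵀ = 0. ✓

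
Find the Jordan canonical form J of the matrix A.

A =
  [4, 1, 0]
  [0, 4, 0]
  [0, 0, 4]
J_2(4) ⊕ J_1(4)

The characteristic polynomial is
  det(x·I − A) = x^3 - 12*x^2 + 48*x - 64 = (x - 4)^3

Eigenvalues and multiplicities (the geometric multiplicity of λ is n − rank(A − λI), which equals the number of Jordan blocks for λ):
  λ = 4: algebraic multiplicity = 3, geometric multiplicity = 2

Determining the block sizes for each eigenvalue:
  λ = 4: 2 blocks summing to 3 forces exactly one block of size 2 and the rest size 1 → block sizes [2, 1]

Assembling the blocks gives a Jordan form
J =
  [4, 1, 0]
  [0, 4, 0]
  [0, 0, 4]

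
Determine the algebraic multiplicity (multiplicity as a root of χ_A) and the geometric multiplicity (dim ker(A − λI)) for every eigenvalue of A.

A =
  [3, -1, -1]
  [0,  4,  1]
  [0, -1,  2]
λ = 3: alg = 3, geom = 2

Step 1 — factor the characteristic polynomial to read off the algebraic multiplicities:
  χ_A(x) = (x - 3)^3

Step 2 — compute geometric multiplicities via the rank-nullity identity g(λ) = n − rank(A − λI):
  rank(A − (3)·I) = 1, so dim ker(A − (3)·I) = n − 1 = 2

Summary:
  λ = 3: algebraic multiplicity = 3, geometric multiplicity = 2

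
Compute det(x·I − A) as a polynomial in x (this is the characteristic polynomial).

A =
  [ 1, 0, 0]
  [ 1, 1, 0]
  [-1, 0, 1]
x^3 - 3*x^2 + 3*x - 1

Expanding det(x·I − A) (e.g. by cofactor expansion or by noting that A is similar to its Jordan form J, which has the same characteristic polynomial as A) gives
  χ_A(x) = x^3 - 3*x^2 + 3*x - 1
which factors as (x - 1)^3. The eigenvalues (with algebraic multiplicities) are λ = 1 with multiplicity 3.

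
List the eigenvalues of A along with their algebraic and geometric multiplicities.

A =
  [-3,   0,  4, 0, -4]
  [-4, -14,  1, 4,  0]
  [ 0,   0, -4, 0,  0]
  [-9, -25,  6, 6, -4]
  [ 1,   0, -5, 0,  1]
λ = -4: alg = 3, geom = 1; λ = -1: alg = 2, geom = 1

Step 1 — factor the characteristic polynomial to read off the algebraic multiplicities:
  χ_A(x) = (x + 1)^2*(x + 4)^3

Step 2 — compute geometric multiplicities via the rank-nullity identity g(λ) = n − rank(A − λI):
  rank(A − (-4)·I) = 4, so dim ker(A − (-4)·I) = n − 4 = 1
  rank(A − (-1)·I) = 4, so dim ker(A − (-1)·I) = n − 4 = 1

Summary:
  λ = -4: algebraic multiplicity = 3, geometric multiplicity = 1
  λ = -1: algebraic multiplicity = 2, geometric multiplicity = 1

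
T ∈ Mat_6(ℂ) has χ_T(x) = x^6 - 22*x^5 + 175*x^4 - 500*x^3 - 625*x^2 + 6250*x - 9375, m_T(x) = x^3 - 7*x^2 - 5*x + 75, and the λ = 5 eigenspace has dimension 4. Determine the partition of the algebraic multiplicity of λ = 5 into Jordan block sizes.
Block sizes for λ = 5: [2, 1, 1, 1]

Step 1 — from the characteristic polynomial, algebraic multiplicity of λ = 5 is 5. From dim ker(T − (5)·I) = 4, there are exactly 4 Jordan blocks for λ = 5.
Step 2 — from the minimal polynomial, the factor (x − 5)^2 tells us the largest block for λ = 5 has size 2.
Step 3 — with total size 5, 4 blocks, and largest block 2, the block sizes (in nonincreasing order) are [2, 1, 1, 1].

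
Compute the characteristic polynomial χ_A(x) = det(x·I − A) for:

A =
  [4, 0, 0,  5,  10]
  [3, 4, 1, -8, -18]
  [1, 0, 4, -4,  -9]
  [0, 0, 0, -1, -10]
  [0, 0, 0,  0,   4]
x^5 - 15*x^4 + 80*x^3 - 160*x^2 + 256

Expanding det(x·I − A) (e.g. by cofactor expansion or by noting that A is similar to its Jordan form J, which has the same characteristic polynomial as A) gives
  χ_A(x) = x^5 - 15*x^4 + 80*x^3 - 160*x^2 + 256
which factors as (x - 4)^4*(x + 1). The eigenvalues (with algebraic multiplicities) are λ = -1 with multiplicity 1, λ = 4 with multiplicity 4.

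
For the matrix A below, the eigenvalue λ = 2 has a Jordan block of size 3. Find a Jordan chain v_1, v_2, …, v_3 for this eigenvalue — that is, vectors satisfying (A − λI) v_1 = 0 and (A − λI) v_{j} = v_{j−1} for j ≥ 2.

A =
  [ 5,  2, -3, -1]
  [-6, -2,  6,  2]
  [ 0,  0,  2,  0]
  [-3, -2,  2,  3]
A Jordan chain for λ = 2 of length 3:
v_1 = (1, -2, 0, -1)ᵀ
v_2 = (-3, 6, 0, 2)ᵀ
v_3 = (0, 0, 1, 0)ᵀ

Let N = A − (2)·I. We want v_3 with N^3 v_3 = 0 but N^2 v_3 ≠ 0; then v_{j-1} := N · v_j for j = 3, …, 2.

Pick v_3 = (0, 0, 1, 0)ᵀ.
Then v_2 = N · v_3 = (-3, 6, 0, 2)ᵀ.
Then v_1 = N · v_2 = (1, -2, 0, -1)ᵀ.

Sanity check: (A − (2)·I) v_1 = (0, 0, 0, 0)ᵀ = 0. ✓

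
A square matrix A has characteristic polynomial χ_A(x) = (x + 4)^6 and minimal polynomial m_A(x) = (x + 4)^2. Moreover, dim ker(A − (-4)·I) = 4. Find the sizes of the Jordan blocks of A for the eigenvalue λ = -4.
Block sizes for λ = -4: [2, 2, 1, 1]

Step 1 — from the characteristic polynomial, algebraic multiplicity of λ = -4 is 6. From dim ker(A − (-4)·I) = 4, there are exactly 4 Jordan blocks for λ = -4.
Step 2 — from the minimal polynomial, the factor (x + 4)^2 tells us the largest block for λ = -4 has size 2.
Step 3 — with total size 6, 4 blocks, and largest block 2, the block sizes (in nonincreasing order) are [2, 2, 1, 1].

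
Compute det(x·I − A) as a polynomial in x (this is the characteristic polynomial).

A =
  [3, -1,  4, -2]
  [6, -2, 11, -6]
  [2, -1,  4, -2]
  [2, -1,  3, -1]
x^4 - 4*x^3 + 6*x^2 - 4*x + 1

Expanding det(x·I − A) (e.g. by cofactor expansion or by noting that A is similar to its Jordan form J, which has the same characteristic polynomial as A) gives
  χ_A(x) = x^4 - 4*x^3 + 6*x^2 - 4*x + 1
which factors as (x - 1)^4. The eigenvalues (with algebraic multiplicities) are λ = 1 with multiplicity 4.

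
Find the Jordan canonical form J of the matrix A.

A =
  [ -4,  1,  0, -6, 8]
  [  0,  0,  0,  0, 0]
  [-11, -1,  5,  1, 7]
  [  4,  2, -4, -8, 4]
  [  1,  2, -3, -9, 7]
J_2(0) ⊕ J_2(0) ⊕ J_1(0)

The characteristic polynomial is
  det(x·I − A) = x^5

Eigenvalues and multiplicities (the geometric multiplicity of λ is n − rank(A − λI), which equals the number of Jordan blocks for λ):
  λ = 0: algebraic multiplicity = 5, geometric multiplicity = 3

Determining the block sizes for each eigenvalue:
  λ = 0: with am = 5 and gm = 3, the partition is not yet determined (e.g. several partitions of 5 into 3 parts exist). Let N = A − (0)·I. Computing rank(N^1) = 2, rank(N^2) = 0; the number of blocks of size ≥ j is rank(N^{j−1}) − rank(N^j), giving [3, 2]. So we have 2 block(s) of size 2, 1 block(s) of size 1 → block sizes [2, 2, 1]

Assembling the blocks gives a Jordan form
J =
  [0, 1, 0, 0, 0]
  [0, 0, 0, 0, 0]
  [0, 0, 0, 1, 0]
  [0, 0, 0, 0, 0]
  [0, 0, 0, 0, 0]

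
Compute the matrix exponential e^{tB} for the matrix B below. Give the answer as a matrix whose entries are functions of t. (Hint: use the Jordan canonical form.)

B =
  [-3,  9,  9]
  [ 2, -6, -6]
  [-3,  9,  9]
e^{tB} =
  [1 - 3*t, 9*t, 9*t]
  [2*t, 1 - 6*t, -6*t]
  [-3*t, 9*t, 9*t + 1]

Strategy: write B = P · J · P⁻¹ where J is a Jordan canonical form, so e^{tB} = P · e^{tJ} · P⁻¹, and e^{tJ} can be computed block-by-block.

B has Jordan form
J =
  [0, 1, 0]
  [0, 0, 0]
  [0, 0, 0]
(up to reordering of blocks).

Per-block formulas:
  For a 1×1 block at λ = 0: exp(t · [0]) = [e^(0t)].
  For a 2×2 Jordan block J_2(0): exp(t · J_2(0)) = e^(0t)·(I + t·N), where N is the 2×2 nilpotent shift.

After assembling e^{tJ} and conjugating by P, we get:

e^{tB} =
  [1 - 3*t, 9*t, 9*t]
  [2*t, 1 - 6*t, -6*t]
  [-3*t, 9*t, 9*t + 1]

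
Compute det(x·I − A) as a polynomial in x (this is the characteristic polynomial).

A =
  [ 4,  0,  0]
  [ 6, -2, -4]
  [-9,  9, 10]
x^3 - 12*x^2 + 48*x - 64

Expanding det(x·I − A) (e.g. by cofactor expansion or by noting that A is similar to its Jordan form J, which has the same characteristic polynomial as A) gives
  χ_A(x) = x^3 - 12*x^2 + 48*x - 64
which factors as (x - 4)^3. The eigenvalues (with algebraic multiplicities) are λ = 4 with multiplicity 3.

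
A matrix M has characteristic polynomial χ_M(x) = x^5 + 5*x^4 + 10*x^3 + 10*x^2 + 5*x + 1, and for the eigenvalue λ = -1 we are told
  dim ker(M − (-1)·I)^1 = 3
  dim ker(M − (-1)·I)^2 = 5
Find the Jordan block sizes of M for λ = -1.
Block sizes for λ = -1: [2, 2, 1]

From the dimensions of kernels of powers, the number of Jordan blocks of size at least j is d_j − d_{j−1} where d_j = dim ker(N^j) (with d_0 = 0). Computing the differences gives [3, 2].
The number of blocks of size exactly k is (#blocks of size ≥ k) − (#blocks of size ≥ k + 1), so the partition is: 1 block(s) of size 1, 2 block(s) of size 2.
In nonincreasing order the block sizes are [2, 2, 1].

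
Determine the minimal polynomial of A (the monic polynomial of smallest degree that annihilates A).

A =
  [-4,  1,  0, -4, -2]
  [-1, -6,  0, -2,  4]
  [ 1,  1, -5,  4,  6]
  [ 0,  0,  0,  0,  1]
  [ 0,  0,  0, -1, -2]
x^4 + 12*x^3 + 46*x^2 + 60*x + 25

The characteristic polynomial is χ_A(x) = (x + 1)^2*(x + 5)^3, so the eigenvalues are known. The minimal polynomial is
  m_A(x) = Π_λ (x − λ)^{k_λ}
where k_λ is the size of the *largest* Jordan block for λ (equivalently, the smallest k with (A − λI)^k v = 0 for every generalised eigenvector v of λ).

  λ = -5: largest Jordan block has size 2, contributing (x + 5)^2
  λ = -1: largest Jordan block has size 2, contributing (x + 1)^2

So m_A(x) = (x + 1)^2*(x + 5)^2 = x^4 + 12*x^3 + 46*x^2 + 60*x + 25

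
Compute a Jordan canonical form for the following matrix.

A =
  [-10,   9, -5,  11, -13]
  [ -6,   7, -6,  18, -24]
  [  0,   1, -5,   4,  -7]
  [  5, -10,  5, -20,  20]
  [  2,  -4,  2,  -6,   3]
J_2(-5) ⊕ J_2(-5) ⊕ J_1(-5)

The characteristic polynomial is
  det(x·I − A) = x^5 + 25*x^4 + 250*x^3 + 1250*x^2 + 3125*x + 3125 = (x + 5)^5

Eigenvalues and multiplicities (the geometric multiplicity of λ is n − rank(A − λI), which equals the number of Jordan blocks for λ):
  λ = -5: algebraic multiplicity = 5, geometric multiplicity = 3

Determining the block sizes for each eigenvalue:
  λ = -5: with am = 5 and gm = 3, the partition is not yet determined (e.g. several partitions of 5 into 3 parts exist). Let N = A − (-5)·I. Computing rank(N^1) = 2, rank(N^2) = 0; the number of blocks of size ≥ j is rank(N^{j−1}) − rank(N^j), giving [3, 2]. So we have 2 block(s) of size 2, 1 block(s) of size 1 → block sizes [2, 2, 1]

Assembling the blocks gives a Jordan form
J =
  [-5,  1,  0,  0,  0]
  [ 0, -5,  0,  0,  0]
  [ 0,  0, -5,  1,  0]
  [ 0,  0,  0, -5,  0]
  [ 0,  0,  0,  0, -5]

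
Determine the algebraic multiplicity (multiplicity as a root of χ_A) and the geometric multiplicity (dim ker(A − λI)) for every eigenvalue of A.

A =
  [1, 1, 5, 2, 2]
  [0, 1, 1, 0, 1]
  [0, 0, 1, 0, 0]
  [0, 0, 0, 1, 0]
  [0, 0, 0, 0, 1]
λ = 1: alg = 5, geom = 3

Step 1 — factor the characteristic polynomial to read off the algebraic multiplicities:
  χ_A(x) = (x - 1)^5

Step 2 — compute geometric multiplicities via the rank-nullity identity g(λ) = n − rank(A − λI):
  rank(A − (1)·I) = 2, so dim ker(A − (1)·I) = n − 2 = 3

Summary:
  λ = 1: algebraic multiplicity = 5, geometric multiplicity = 3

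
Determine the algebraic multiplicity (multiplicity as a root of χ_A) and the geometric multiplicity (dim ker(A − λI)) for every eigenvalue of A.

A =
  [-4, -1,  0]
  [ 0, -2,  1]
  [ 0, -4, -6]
λ = -4: alg = 3, geom = 1

Step 1 — factor the characteristic polynomial to read off the algebraic multiplicities:
  χ_A(x) = (x + 4)^3

Step 2 — compute geometric multiplicities via the rank-nullity identity g(λ) = n − rank(A − λI):
  rank(A − (-4)·I) = 2, so dim ker(A − (-4)·I) = n − 2 = 1

Summary:
  λ = -4: algebraic multiplicity = 3, geometric multiplicity = 1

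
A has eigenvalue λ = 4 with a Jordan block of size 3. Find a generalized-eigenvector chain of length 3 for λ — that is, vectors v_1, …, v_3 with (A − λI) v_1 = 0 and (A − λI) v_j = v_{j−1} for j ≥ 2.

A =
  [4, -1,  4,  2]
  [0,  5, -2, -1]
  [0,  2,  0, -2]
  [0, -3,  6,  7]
A Jordan chain for λ = 4 of length 3:
v_1 = (1, 0, 0, 0)ᵀ
v_2 = (-1, 1, 2, -3)ᵀ
v_3 = (0, 1, 0, 0)ᵀ

Let N = A − (4)·I. We want v_3 with N^3 v_3 = 0 but N^2 v_3 ≠ 0; then v_{j-1} := N · v_j for j = 3, …, 2.

Pick v_3 = (0, 1, 0, 0)ᵀ.
Then v_2 = N · v_3 = (-1, 1, 2, -3)ᵀ.
Then v_1 = N · v_2 = (1, 0, 0, 0)ᵀ.

Sanity check: (A − (4)·I) v_1 = (0, 0, 0, 0)ᵀ = 0. ✓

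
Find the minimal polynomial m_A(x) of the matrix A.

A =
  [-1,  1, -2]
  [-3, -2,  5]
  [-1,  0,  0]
x^3 + 3*x^2 + 3*x + 1

The characteristic polynomial is χ_A(x) = (x + 1)^3, so the eigenvalues are known. The minimal polynomial is
  m_A(x) = Π_λ (x − λ)^{k_λ}
where k_λ is the size of the *largest* Jordan block for λ (equivalently, the smallest k with (A − λI)^k v = 0 for every generalised eigenvector v of λ).

  λ = -1: largest Jordan block has size 3, contributing (x + 1)^3

So m_A(x) = (x + 1)^3 = x^3 + 3*x^2 + 3*x + 1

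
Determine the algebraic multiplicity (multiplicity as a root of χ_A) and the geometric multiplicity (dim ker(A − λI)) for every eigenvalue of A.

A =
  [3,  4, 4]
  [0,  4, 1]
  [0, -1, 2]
λ = 3: alg = 3, geom = 2

Step 1 — factor the characteristic polynomial to read off the algebraic multiplicities:
  χ_A(x) = (x - 3)^3

Step 2 — compute geometric multiplicities via the rank-nullity identity g(λ) = n − rank(A − λI):
  rank(A − (3)·I) = 1, so dim ker(A − (3)·I) = n − 1 = 2

Summary:
  λ = 3: algebraic multiplicity = 3, geometric multiplicity = 2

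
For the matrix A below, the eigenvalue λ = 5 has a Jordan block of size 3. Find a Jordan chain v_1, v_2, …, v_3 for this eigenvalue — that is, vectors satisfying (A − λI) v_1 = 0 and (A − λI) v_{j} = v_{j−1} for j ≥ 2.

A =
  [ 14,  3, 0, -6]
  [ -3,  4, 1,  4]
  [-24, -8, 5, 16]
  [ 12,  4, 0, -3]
A Jordan chain for λ = 5 of length 3:
v_1 = (3, -1, -8, 4)ᵀ
v_2 = (0, 1, 0, 0)ᵀ
v_3 = (0, 0, 1, 0)ᵀ

Let N = A − (5)·I. We want v_3 with N^3 v_3 = 0 but N^2 v_3 ≠ 0; then v_{j-1} := N · v_j for j = 3, …, 2.

Pick v_3 = (0, 0, 1, 0)ᵀ.
Then v_2 = N · v_3 = (0, 1, 0, 0)ᵀ.
Then v_1 = N · v_2 = (3, -1, -8, 4)ᵀ.

Sanity check: (A − (5)·I) v_1 = (0, 0, 0, 0)ᵀ = 0. ✓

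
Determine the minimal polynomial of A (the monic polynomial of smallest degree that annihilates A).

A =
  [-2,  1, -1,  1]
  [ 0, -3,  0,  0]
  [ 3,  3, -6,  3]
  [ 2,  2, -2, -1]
x^2 + 6*x + 9

The characteristic polynomial is χ_A(x) = (x + 3)^4, so the eigenvalues are known. The minimal polynomial is
  m_A(x) = Π_λ (x − λ)^{k_λ}
where k_λ is the size of the *largest* Jordan block for λ (equivalently, the smallest k with (A − λI)^k v = 0 for every generalised eigenvector v of λ).

  λ = -3: largest Jordan block has size 2, contributing (x + 3)^2

So m_A(x) = (x + 3)^2 = x^2 + 6*x + 9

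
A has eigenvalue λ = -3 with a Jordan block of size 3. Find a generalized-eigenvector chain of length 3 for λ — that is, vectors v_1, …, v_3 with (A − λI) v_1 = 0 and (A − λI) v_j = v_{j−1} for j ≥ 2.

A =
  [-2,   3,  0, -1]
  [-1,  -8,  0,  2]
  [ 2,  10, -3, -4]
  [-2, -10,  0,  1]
A Jordan chain for λ = -3 of length 3:
v_1 = (-2, 2, -4, 4)ᵀ
v_2 = (3, -5, 10, -10)ᵀ
v_3 = (0, 1, 0, 0)ᵀ

Let N = A − (-3)·I. We want v_3 with N^3 v_3 = 0 but N^2 v_3 ≠ 0; then v_{j-1} := N · v_j for j = 3, …, 2.

Pick v_3 = (0, 1, 0, 0)ᵀ.
Then v_2 = N · v_3 = (3, -5, 10, -10)ᵀ.
Then v_1 = N · v_2 = (-2, 2, -4, 4)ᵀ.

Sanity check: (A − (-3)·I) v_1 = (0, 0, 0, 0)ᵀ = 0. ✓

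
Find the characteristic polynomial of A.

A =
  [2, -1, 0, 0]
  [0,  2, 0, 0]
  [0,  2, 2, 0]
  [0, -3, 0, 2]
x^4 - 8*x^3 + 24*x^2 - 32*x + 16

Expanding det(x·I − A) (e.g. by cofactor expansion or by noting that A is similar to its Jordan form J, which has the same characteristic polynomial as A) gives
  χ_A(x) = x^4 - 8*x^3 + 24*x^2 - 32*x + 16
which factors as (x - 2)^4. The eigenvalues (with algebraic multiplicities) are λ = 2 with multiplicity 4.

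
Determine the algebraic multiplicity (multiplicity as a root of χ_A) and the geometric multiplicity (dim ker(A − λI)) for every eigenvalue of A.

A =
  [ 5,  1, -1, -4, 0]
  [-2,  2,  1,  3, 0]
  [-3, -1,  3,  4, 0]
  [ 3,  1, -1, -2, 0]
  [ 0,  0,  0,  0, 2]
λ = 2: alg = 5, geom = 3

Step 1 — factor the characteristic polynomial to read off the algebraic multiplicities:
  χ_A(x) = (x - 2)^5

Step 2 — compute geometric multiplicities via the rank-nullity identity g(λ) = n − rank(A − λI):
  rank(A − (2)·I) = 2, so dim ker(A − (2)·I) = n − 2 = 3

Summary:
  λ = 2: algebraic multiplicity = 5, geometric multiplicity = 3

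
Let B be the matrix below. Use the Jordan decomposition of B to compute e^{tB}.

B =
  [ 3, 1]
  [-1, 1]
e^{tB} =
  [t*exp(2*t) + exp(2*t), t*exp(2*t)]
  [-t*exp(2*t), -t*exp(2*t) + exp(2*t)]

Strategy: write B = P · J · P⁻¹ where J is a Jordan canonical form, so e^{tB} = P · e^{tJ} · P⁻¹, and e^{tJ} can be computed block-by-block.

B has Jordan form
J =
  [2, 1]
  [0, 2]
(up to reordering of blocks).

Per-block formulas:
  For a 2×2 Jordan block J_2(2): exp(t · J_2(2)) = e^(2t)·(I + t·N), where N is the 2×2 nilpotent shift.

After assembling e^{tJ} and conjugating by P, we get:

e^{tB} =
  [t*exp(2*t) + exp(2*t), t*exp(2*t)]
  [-t*exp(2*t), -t*exp(2*t) + exp(2*t)]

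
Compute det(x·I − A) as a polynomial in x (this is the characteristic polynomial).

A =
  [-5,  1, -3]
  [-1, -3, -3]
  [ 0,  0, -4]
x^3 + 12*x^2 + 48*x + 64

Expanding det(x·I − A) (e.g. by cofactor expansion or by noting that A is similar to its Jordan form J, which has the same characteristic polynomial as A) gives
  χ_A(x) = x^3 + 12*x^2 + 48*x + 64
which factors as (x + 4)^3. The eigenvalues (with algebraic multiplicities) are λ = -4 with multiplicity 3.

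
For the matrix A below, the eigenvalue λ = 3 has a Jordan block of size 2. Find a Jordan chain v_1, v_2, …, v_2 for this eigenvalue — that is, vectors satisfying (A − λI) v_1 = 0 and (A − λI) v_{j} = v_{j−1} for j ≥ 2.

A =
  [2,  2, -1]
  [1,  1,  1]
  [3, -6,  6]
A Jordan chain for λ = 3 of length 2:
v_1 = (-1, 1, 3)ᵀ
v_2 = (1, 0, 0)ᵀ

Let N = A − (3)·I. We want v_2 with N^2 v_2 = 0 but N^1 v_2 ≠ 0; then v_{j-1} := N · v_j for j = 2, …, 2.

Pick v_2 = (1, 0, 0)ᵀ.
Then v_1 = N · v_2 = (-1, 1, 3)ᵀ.

Sanity check: (A − (3)·I) v_1 = (0, 0, 0)ᵀ = 0. ✓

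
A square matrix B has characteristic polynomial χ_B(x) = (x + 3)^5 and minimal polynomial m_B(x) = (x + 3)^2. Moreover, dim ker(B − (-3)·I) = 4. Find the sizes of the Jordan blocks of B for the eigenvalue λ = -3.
Block sizes for λ = -3: [2, 1, 1, 1]

Step 1 — from the characteristic polynomial, algebraic multiplicity of λ = -3 is 5. From dim ker(B − (-3)·I) = 4, there are exactly 4 Jordan blocks for λ = -3.
Step 2 — from the minimal polynomial, the factor (x + 3)^2 tells us the largest block for λ = -3 has size 2.
Step 3 — with total size 5, 4 blocks, and largest block 2, the block sizes (in nonincreasing order) are [2, 1, 1, 1].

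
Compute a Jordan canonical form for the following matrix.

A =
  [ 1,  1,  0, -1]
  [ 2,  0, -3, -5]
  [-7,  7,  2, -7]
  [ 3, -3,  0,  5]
J_3(2) ⊕ J_1(2)

The characteristic polynomial is
  det(x·I − A) = x^4 - 8*x^3 + 24*x^2 - 32*x + 16 = (x - 2)^4

Eigenvalues and multiplicities (the geometric multiplicity of λ is n − rank(A − λI), which equals the number of Jordan blocks for λ):
  λ = 2: algebraic multiplicity = 4, geometric multiplicity = 2

Determining the block sizes for each eigenvalue:
  λ = 2: with am = 4 and gm = 2, the partition is not yet determined (e.g. several partitions of 4 into 2 parts exist). Let N = A − (2)·I. Computing rank(N^1) = 2, rank(N^2) = 1, rank(N^3) = 0; the number of blocks of size ≥ j is rank(N^{j−1}) − rank(N^j), giving [2, 1, 1]. So we have 1 block(s) of size 3, 1 block(s) of size 1 → block sizes [3, 1]

Assembling the blocks gives a Jordan form
J =
  [2, 1, 0, 0]
  [0, 2, 1, 0]
  [0, 0, 2, 0]
  [0, 0, 0, 2]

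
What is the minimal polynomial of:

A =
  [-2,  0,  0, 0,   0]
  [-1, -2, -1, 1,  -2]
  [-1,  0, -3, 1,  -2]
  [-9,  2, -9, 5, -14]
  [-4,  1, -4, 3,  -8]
x^2 + 4*x + 4

The characteristic polynomial is χ_A(x) = (x + 2)^5, so the eigenvalues are known. The minimal polynomial is
  m_A(x) = Π_λ (x − λ)^{k_λ}
where k_λ is the size of the *largest* Jordan block for λ (equivalently, the smallest k with (A − λI)^k v = 0 for every generalised eigenvector v of λ).

  λ = -2: largest Jordan block has size 2, contributing (x + 2)^2

So m_A(x) = (x + 2)^2 = x^2 + 4*x + 4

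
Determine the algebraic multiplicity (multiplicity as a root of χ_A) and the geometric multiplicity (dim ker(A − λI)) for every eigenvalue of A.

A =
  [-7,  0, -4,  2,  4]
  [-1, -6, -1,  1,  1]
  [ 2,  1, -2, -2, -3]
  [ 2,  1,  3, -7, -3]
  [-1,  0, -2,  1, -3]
λ = -5: alg = 5, geom = 3

Step 1 — factor the characteristic polynomial to read off the algebraic multiplicities:
  χ_A(x) = (x + 5)^5

Step 2 — compute geometric multiplicities via the rank-nullity identity g(λ) = n − rank(A − λI):
  rank(A − (-5)·I) = 2, so dim ker(A − (-5)·I) = n − 2 = 3

Summary:
  λ = -5: algebraic multiplicity = 5, geometric multiplicity = 3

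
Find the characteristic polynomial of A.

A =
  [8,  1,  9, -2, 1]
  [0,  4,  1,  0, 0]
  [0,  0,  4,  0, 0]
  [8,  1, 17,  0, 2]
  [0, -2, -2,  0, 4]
x^5 - 20*x^4 + 160*x^3 - 640*x^2 + 1280*x - 1024

Expanding det(x·I − A) (e.g. by cofactor expansion or by noting that A is similar to its Jordan form J, which has the same characteristic polynomial as A) gives
  χ_A(x) = x^5 - 20*x^4 + 160*x^3 - 640*x^2 + 1280*x - 1024
which factors as (x - 4)^5. The eigenvalues (with algebraic multiplicities) are λ = 4 with multiplicity 5.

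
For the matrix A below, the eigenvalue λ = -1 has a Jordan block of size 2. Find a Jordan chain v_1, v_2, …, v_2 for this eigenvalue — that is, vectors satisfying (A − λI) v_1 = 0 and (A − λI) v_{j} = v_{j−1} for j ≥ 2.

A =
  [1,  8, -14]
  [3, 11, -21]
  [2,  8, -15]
A Jordan chain for λ = -1 of length 2:
v_1 = (2, 3, 2)ᵀ
v_2 = (1, 0, 0)ᵀ

Let N = A − (-1)·I. We want v_2 with N^2 v_2 = 0 but N^1 v_2 ≠ 0; then v_{j-1} := N · v_j for j = 2, …, 2.

Pick v_2 = (1, 0, 0)ᵀ.
Then v_1 = N · v_2 = (2, 3, 2)ᵀ.

Sanity check: (A − (-1)·I) v_1 = (0, 0, 0)ᵀ = 0. ✓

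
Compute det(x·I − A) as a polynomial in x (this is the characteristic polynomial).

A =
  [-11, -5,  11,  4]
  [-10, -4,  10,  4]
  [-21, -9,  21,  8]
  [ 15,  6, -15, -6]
x^4

Expanding det(x·I − A) (e.g. by cofactor expansion or by noting that A is similar to its Jordan form J, which has the same characteristic polynomial as A) gives
  χ_A(x) = x^4
which factors as x^4. The eigenvalues (with algebraic multiplicities) are λ = 0 with multiplicity 4.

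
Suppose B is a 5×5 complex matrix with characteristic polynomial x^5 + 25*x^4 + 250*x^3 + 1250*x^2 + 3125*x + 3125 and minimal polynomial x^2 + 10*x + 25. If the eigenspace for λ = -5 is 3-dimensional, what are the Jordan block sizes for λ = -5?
Block sizes for λ = -5: [2, 2, 1]

Step 1 — from the characteristic polynomial, algebraic multiplicity of λ = -5 is 5. From dim ker(B − (-5)·I) = 3, there are exactly 3 Jordan blocks for λ = -5.
Step 2 — from the minimal polynomial, the factor (x + 5)^2 tells us the largest block for λ = -5 has size 2.
Step 3 — with total size 5, 3 blocks, and largest block 2, the block sizes (in nonincreasing order) are [2, 2, 1].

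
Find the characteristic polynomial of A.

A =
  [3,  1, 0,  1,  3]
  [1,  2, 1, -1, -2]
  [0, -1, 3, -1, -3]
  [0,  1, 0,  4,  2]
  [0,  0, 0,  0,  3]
x^5 - 15*x^4 + 90*x^3 - 270*x^2 + 405*x - 243

Expanding det(x·I − A) (e.g. by cofactor expansion or by noting that A is similar to its Jordan form J, which has the same characteristic polynomial as A) gives
  χ_A(x) = x^5 - 15*x^4 + 90*x^3 - 270*x^2 + 405*x - 243
which factors as (x - 3)^5. The eigenvalues (with algebraic multiplicities) are λ = 3 with multiplicity 5.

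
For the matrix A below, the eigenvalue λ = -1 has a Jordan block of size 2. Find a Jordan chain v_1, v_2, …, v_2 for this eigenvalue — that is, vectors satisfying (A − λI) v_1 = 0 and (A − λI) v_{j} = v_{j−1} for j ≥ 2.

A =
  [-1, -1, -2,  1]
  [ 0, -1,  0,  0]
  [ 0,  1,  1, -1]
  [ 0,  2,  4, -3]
A Jordan chain for λ = -1 of length 2:
v_1 = (-1, 0, 1, 2)ᵀ
v_2 = (0, 1, 0, 0)ᵀ

Let N = A − (-1)·I. We want v_2 with N^2 v_2 = 0 but N^1 v_2 ≠ 0; then v_{j-1} := N · v_j for j = 2, …, 2.

Pick v_2 = (0, 1, 0, 0)ᵀ.
Then v_1 = N · v_2 = (-1, 0, 1, 2)ᵀ.

Sanity check: (A − (-1)·I) v_1 = (0, 0, 0, 0)ᵀ = 0. ✓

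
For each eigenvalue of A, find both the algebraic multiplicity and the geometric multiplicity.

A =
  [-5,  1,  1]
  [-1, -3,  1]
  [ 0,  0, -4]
λ = -4: alg = 3, geom = 2

Step 1 — factor the characteristic polynomial to read off the algebraic multiplicities:
  χ_A(x) = (x + 4)^3

Step 2 — compute geometric multiplicities via the rank-nullity identity g(λ) = n − rank(A − λI):
  rank(A − (-4)·I) = 1, so dim ker(A − (-4)·I) = n − 1 = 2

Summary:
  λ = -4: algebraic multiplicity = 3, geometric multiplicity = 2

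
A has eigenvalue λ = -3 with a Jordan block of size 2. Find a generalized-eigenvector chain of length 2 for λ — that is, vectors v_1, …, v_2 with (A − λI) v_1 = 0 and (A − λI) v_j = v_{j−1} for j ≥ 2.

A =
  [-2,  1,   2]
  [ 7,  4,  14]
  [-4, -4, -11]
A Jordan chain for λ = -3 of length 2:
v_1 = (1, 7, -4)ᵀ
v_2 = (1, 0, 0)ᵀ

Let N = A − (-3)·I. We want v_2 with N^2 v_2 = 0 but N^1 v_2 ≠ 0; then v_{j-1} := N · v_j for j = 2, …, 2.

Pick v_2 = (1, 0, 0)ᵀ.
Then v_1 = N · v_2 = (1, 7, -4)ᵀ.

Sanity check: (A − (-3)·I) v_1 = (0, 0, 0)ᵀ = 0. ✓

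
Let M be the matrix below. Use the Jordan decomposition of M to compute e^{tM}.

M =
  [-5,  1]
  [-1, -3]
e^{tM} =
  [-t*exp(-4*t) + exp(-4*t), t*exp(-4*t)]
  [-t*exp(-4*t), t*exp(-4*t) + exp(-4*t)]

Strategy: write M = P · J · P⁻¹ where J is a Jordan canonical form, so e^{tM} = P · e^{tJ} · P⁻¹, and e^{tJ} can be computed block-by-block.

M has Jordan form
J =
  [-4,  1]
  [ 0, -4]
(up to reordering of blocks).

Per-block formulas:
  For a 2×2 Jordan block J_2(-4): exp(t · J_2(-4)) = e^(-4t)·(I + t·N), where N is the 2×2 nilpotent shift.

After assembling e^{tJ} and conjugating by P, we get:

e^{tM} =
  [-t*exp(-4*t) + exp(-4*t), t*exp(-4*t)]
  [-t*exp(-4*t), t*exp(-4*t) + exp(-4*t)]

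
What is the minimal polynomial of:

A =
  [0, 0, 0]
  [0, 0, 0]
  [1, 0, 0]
x^2

The characteristic polynomial is χ_A(x) = x^3, so the eigenvalues are known. The minimal polynomial is
  m_A(x) = Π_λ (x − λ)^{k_λ}
where k_λ is the size of the *largest* Jordan block for λ (equivalently, the smallest k with (A − λI)^k v = 0 for every generalised eigenvector v of λ).

  λ = 0: largest Jordan block has size 2, contributing (x − 0)^2

So m_A(x) = x^2 = x^2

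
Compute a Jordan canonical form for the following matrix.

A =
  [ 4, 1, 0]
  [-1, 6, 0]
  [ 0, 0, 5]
J_2(5) ⊕ J_1(5)

The characteristic polynomial is
  det(x·I − A) = x^3 - 15*x^2 + 75*x - 125 = (x - 5)^3

Eigenvalues and multiplicities (the geometric multiplicity of λ is n − rank(A − λI), which equals the number of Jordan blocks for λ):
  λ = 5: algebraic multiplicity = 3, geometric multiplicity = 2

Determining the block sizes for each eigenvalue:
  λ = 5: 2 blocks summing to 3 forces exactly one block of size 2 and the rest size 1 → block sizes [2, 1]

Assembling the blocks gives a Jordan form
J =
  [5, 1, 0]
  [0, 5, 0]
  [0, 0, 5]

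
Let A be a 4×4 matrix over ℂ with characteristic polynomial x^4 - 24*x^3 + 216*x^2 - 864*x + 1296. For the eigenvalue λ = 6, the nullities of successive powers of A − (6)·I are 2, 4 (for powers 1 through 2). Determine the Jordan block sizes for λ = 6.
Block sizes for λ = 6: [2, 2]

From the dimensions of kernels of powers, the number of Jordan blocks of size at least j is d_j − d_{j−1} where d_j = dim ker(N^j) (with d_0 = 0). Computing the differences gives [2, 2].
The number of blocks of size exactly k is (#blocks of size ≥ k) − (#blocks of size ≥ k + 1), so the partition is: 2 block(s) of size 2.
In nonincreasing order the block sizes are [2, 2].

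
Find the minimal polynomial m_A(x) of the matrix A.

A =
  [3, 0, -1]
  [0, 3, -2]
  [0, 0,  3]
x^2 - 6*x + 9

The characteristic polynomial is χ_A(x) = (x - 3)^3, so the eigenvalues are known. The minimal polynomial is
  m_A(x) = Π_λ (x − λ)^{k_λ}
where k_λ is the size of the *largest* Jordan block for λ (equivalently, the smallest k with (A − λI)^k v = 0 for every generalised eigenvector v of λ).

  λ = 3: largest Jordan block has size 2, contributing (x − 3)^2

So m_A(x) = (x - 3)^2 = x^2 - 6*x + 9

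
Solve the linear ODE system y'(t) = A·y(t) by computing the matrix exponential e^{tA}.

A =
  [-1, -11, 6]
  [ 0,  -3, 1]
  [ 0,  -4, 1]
e^{tA} =
  [exp(-t), -t^2*exp(-t) - 11*t*exp(-t), t^2*exp(-t)/2 + 6*t*exp(-t)]
  [0, -2*t*exp(-t) + exp(-t), t*exp(-t)]
  [0, -4*t*exp(-t), 2*t*exp(-t) + exp(-t)]

Strategy: write A = P · J · P⁻¹ where J is a Jordan canonical form, so e^{tA} = P · e^{tJ} · P⁻¹, and e^{tJ} can be computed block-by-block.

A has Jordan form
J =
  [-1,  1,  0]
  [ 0, -1,  1]
  [ 0,  0, -1]
(up to reordering of blocks).

Per-block formulas:
  For a 3×3 Jordan block J_3(-1): exp(t · J_3(-1)) = e^(-1t)·(I + t·N + (t^2/2)·N^2), where N is the 3×3 nilpotent shift.

After assembling e^{tJ} and conjugating by P, we get:

e^{tA} =
  [exp(-t), -t^2*exp(-t) - 11*t*exp(-t), t^2*exp(-t)/2 + 6*t*exp(-t)]
  [0, -2*t*exp(-t) + exp(-t), t*exp(-t)]
  [0, -4*t*exp(-t), 2*t*exp(-t) + exp(-t)]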